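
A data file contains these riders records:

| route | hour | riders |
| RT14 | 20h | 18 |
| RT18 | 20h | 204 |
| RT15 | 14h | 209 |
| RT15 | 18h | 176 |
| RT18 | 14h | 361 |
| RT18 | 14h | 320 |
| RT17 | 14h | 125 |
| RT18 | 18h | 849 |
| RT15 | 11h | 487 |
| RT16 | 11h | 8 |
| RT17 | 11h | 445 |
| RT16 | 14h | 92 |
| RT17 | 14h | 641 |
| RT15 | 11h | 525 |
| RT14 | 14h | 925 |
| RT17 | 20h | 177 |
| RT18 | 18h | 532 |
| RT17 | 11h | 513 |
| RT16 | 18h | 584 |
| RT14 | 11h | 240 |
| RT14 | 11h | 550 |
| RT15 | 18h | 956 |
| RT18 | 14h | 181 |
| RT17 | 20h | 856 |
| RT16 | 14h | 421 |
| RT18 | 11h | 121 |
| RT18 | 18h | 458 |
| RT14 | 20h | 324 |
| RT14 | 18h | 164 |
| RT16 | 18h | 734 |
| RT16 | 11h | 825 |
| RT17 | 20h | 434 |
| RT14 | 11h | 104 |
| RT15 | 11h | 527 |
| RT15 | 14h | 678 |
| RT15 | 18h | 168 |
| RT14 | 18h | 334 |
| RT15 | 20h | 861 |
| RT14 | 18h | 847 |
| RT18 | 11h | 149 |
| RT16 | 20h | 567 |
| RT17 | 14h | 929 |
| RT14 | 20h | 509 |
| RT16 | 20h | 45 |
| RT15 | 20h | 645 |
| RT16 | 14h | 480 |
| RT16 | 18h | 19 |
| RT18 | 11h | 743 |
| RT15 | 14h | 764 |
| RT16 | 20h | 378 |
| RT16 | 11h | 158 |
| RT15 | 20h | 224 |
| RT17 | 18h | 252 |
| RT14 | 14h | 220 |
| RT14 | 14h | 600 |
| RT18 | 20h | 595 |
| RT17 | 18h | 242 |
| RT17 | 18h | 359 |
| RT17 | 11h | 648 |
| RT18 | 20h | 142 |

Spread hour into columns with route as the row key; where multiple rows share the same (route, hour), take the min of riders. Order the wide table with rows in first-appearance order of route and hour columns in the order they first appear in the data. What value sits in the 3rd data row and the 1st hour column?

With rows in first-appearance order of route, row 3 is route=RT15. hour columns in first-appearance order: 20h, 14h, 18h, 11h; column 1 is 20h.
Long rows with route=RT15, hour=20h: min(861, 645, 224) = 224.

224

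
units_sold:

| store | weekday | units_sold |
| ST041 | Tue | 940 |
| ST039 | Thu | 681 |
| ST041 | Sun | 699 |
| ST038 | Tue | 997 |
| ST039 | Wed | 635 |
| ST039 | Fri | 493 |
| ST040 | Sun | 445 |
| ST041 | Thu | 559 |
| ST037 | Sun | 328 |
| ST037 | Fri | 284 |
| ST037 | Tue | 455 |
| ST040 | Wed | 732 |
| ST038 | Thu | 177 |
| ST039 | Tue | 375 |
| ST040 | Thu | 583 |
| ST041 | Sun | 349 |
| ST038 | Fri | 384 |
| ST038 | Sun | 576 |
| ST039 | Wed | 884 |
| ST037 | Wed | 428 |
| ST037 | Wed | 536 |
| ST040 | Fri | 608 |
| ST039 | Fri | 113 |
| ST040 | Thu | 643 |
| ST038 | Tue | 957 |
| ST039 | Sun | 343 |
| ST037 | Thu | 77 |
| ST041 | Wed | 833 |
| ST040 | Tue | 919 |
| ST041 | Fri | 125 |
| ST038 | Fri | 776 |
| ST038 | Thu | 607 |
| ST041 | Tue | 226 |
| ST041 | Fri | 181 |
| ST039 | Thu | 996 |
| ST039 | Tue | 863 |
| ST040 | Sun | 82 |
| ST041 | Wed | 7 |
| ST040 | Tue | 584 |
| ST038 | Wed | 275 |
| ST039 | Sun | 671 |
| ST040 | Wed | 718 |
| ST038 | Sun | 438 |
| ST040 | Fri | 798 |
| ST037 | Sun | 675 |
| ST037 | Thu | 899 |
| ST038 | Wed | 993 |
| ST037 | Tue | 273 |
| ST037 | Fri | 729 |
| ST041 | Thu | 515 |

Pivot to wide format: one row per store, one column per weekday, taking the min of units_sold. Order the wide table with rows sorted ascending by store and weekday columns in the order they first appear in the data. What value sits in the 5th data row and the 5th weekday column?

With rows sorted ascending by store, row 5 is store=ST041. weekday columns in first-appearance order: Tue, Thu, Sun, Wed, Fri; column 5 is Fri.
Long rows with store=ST041, weekday=Fri: min(125, 181) = 125.

125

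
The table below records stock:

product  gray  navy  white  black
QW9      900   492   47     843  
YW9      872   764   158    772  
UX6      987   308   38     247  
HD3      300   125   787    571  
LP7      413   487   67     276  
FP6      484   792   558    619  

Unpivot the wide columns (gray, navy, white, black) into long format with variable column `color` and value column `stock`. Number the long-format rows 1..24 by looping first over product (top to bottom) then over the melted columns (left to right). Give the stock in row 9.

987

24 rows total (6 × 4). Row 9: index ⌊(9-1)/4⌋ = 2 into product → UX6; (9-1) mod 4 = 0 into the melted columns → gray.
So row 9 is (UX6, gray, 987); stock = 987.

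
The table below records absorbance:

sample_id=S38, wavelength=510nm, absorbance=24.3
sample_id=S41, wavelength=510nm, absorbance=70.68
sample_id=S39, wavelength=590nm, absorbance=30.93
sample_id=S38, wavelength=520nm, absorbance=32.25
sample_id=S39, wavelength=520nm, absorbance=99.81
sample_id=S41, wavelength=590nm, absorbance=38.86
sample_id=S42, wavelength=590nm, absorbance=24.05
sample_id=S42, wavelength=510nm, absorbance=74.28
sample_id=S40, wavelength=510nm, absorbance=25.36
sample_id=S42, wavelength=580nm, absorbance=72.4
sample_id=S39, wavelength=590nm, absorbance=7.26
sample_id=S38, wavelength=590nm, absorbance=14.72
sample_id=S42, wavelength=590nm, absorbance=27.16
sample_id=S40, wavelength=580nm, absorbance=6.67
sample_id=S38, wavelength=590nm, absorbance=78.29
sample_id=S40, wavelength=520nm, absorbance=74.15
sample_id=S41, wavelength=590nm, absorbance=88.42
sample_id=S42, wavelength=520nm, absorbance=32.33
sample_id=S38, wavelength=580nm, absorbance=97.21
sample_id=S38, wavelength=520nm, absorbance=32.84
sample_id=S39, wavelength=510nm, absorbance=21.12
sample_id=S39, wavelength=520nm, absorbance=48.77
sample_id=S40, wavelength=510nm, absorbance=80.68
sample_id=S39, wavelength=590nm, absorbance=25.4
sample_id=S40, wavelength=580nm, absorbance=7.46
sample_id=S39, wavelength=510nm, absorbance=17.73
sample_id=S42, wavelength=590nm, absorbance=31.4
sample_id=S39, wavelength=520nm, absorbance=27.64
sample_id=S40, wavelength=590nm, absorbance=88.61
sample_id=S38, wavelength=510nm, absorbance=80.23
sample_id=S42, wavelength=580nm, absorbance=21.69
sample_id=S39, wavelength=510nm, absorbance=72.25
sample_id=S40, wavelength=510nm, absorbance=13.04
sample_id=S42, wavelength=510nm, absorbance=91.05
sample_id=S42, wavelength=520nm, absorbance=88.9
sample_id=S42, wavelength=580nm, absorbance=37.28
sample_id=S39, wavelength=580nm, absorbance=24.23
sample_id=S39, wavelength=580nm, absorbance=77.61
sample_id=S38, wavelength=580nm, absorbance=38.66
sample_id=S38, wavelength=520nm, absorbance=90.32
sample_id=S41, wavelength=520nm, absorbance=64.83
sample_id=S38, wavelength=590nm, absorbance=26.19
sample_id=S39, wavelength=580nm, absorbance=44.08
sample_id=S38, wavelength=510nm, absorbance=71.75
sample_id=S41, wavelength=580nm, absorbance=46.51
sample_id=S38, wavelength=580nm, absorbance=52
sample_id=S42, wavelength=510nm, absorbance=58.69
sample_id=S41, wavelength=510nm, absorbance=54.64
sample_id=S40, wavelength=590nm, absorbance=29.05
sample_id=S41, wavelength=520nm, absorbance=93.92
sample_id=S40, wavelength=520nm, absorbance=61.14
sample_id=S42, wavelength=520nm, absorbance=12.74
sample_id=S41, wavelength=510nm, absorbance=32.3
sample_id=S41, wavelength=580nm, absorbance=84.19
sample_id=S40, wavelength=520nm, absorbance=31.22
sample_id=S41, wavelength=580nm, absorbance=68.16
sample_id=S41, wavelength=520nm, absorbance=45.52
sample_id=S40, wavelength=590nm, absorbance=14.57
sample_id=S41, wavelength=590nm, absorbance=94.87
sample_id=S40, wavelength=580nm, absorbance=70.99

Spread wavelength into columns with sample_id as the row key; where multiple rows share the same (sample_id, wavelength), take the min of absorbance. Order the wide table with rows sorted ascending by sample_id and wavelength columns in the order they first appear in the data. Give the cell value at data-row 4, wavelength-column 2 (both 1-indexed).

38.86

With rows sorted ascending by sample_id, row 4 is sample_id=S41. wavelength columns in first-appearance order: 510nm, 590nm, 520nm, 580nm; column 2 is 590nm.
Long rows with sample_id=S41, wavelength=590nm: min(38.86, 88.42, 94.87) = 38.86.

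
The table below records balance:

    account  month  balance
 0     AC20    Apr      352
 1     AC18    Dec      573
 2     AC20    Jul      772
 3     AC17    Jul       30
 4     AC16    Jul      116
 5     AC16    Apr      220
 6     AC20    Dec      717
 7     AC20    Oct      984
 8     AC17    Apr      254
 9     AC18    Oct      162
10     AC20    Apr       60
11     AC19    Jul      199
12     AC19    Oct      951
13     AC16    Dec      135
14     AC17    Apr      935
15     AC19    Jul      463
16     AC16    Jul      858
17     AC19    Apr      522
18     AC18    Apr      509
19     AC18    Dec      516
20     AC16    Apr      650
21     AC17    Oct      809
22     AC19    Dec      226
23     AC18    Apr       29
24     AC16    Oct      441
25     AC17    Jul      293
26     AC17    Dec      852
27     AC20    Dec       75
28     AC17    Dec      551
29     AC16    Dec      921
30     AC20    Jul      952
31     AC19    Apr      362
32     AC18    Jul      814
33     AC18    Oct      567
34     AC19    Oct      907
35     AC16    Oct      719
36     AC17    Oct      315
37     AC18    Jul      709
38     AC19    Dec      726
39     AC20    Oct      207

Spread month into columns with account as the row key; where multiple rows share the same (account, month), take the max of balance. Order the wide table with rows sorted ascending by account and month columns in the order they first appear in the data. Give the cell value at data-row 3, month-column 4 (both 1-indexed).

567

With rows sorted ascending by account, row 3 is account=AC18. month columns in first-appearance order: Apr, Dec, Jul, Oct; column 4 is Oct.
Long rows with account=AC18, month=Oct: max(162, 567) = 567.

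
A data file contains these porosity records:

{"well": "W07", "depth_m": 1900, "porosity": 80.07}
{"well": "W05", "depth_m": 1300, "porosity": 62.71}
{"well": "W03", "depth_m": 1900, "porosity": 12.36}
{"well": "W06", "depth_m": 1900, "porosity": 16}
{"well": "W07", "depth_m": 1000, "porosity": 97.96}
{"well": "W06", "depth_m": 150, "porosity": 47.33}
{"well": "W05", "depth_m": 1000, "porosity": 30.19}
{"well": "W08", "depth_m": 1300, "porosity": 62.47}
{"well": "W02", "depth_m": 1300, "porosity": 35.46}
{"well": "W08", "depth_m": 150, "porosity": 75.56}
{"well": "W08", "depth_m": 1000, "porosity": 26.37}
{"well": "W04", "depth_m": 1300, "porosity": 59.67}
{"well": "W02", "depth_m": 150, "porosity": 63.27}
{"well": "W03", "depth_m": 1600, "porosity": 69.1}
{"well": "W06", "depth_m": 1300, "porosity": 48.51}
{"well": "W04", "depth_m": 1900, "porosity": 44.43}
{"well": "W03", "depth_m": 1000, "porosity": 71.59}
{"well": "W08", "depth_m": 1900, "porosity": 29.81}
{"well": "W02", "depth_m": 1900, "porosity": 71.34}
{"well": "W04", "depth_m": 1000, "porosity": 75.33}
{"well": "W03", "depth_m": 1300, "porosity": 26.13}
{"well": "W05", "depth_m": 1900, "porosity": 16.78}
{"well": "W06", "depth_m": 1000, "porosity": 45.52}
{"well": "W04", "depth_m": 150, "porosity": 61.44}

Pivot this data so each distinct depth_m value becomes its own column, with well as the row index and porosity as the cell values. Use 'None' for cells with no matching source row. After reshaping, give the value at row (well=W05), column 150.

None

No long-format row has well=W05 and depth_m=150, so the cell is None.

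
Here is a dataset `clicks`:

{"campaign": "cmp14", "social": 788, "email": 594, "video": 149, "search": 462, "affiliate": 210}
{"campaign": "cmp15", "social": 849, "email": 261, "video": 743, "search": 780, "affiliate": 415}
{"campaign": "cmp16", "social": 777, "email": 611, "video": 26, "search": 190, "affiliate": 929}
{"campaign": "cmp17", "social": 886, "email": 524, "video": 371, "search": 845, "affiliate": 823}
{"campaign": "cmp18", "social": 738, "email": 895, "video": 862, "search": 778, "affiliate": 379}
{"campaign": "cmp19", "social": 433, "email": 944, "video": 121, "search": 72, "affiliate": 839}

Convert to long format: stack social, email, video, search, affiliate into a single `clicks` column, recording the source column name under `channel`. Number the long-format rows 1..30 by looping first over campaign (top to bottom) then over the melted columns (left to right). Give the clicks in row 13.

30 rows total (6 × 5). Row 13: index ⌊(13-1)/5⌋ = 2 into campaign → cmp16; (13-1) mod 5 = 2 into the melted columns → video.
So row 13 is (cmp16, video, 26); clicks = 26.

26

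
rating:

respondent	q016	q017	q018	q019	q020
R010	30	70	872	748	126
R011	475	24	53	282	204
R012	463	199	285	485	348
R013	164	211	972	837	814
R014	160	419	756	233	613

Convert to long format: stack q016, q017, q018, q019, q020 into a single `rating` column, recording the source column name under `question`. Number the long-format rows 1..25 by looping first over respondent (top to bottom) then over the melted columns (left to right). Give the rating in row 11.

463

25 rows total (5 × 5). Row 11: index ⌊(11-1)/5⌋ = 2 into respondent → R012; (11-1) mod 5 = 0 into the melted columns → q016.
So row 11 is (R012, q016, 463); rating = 463.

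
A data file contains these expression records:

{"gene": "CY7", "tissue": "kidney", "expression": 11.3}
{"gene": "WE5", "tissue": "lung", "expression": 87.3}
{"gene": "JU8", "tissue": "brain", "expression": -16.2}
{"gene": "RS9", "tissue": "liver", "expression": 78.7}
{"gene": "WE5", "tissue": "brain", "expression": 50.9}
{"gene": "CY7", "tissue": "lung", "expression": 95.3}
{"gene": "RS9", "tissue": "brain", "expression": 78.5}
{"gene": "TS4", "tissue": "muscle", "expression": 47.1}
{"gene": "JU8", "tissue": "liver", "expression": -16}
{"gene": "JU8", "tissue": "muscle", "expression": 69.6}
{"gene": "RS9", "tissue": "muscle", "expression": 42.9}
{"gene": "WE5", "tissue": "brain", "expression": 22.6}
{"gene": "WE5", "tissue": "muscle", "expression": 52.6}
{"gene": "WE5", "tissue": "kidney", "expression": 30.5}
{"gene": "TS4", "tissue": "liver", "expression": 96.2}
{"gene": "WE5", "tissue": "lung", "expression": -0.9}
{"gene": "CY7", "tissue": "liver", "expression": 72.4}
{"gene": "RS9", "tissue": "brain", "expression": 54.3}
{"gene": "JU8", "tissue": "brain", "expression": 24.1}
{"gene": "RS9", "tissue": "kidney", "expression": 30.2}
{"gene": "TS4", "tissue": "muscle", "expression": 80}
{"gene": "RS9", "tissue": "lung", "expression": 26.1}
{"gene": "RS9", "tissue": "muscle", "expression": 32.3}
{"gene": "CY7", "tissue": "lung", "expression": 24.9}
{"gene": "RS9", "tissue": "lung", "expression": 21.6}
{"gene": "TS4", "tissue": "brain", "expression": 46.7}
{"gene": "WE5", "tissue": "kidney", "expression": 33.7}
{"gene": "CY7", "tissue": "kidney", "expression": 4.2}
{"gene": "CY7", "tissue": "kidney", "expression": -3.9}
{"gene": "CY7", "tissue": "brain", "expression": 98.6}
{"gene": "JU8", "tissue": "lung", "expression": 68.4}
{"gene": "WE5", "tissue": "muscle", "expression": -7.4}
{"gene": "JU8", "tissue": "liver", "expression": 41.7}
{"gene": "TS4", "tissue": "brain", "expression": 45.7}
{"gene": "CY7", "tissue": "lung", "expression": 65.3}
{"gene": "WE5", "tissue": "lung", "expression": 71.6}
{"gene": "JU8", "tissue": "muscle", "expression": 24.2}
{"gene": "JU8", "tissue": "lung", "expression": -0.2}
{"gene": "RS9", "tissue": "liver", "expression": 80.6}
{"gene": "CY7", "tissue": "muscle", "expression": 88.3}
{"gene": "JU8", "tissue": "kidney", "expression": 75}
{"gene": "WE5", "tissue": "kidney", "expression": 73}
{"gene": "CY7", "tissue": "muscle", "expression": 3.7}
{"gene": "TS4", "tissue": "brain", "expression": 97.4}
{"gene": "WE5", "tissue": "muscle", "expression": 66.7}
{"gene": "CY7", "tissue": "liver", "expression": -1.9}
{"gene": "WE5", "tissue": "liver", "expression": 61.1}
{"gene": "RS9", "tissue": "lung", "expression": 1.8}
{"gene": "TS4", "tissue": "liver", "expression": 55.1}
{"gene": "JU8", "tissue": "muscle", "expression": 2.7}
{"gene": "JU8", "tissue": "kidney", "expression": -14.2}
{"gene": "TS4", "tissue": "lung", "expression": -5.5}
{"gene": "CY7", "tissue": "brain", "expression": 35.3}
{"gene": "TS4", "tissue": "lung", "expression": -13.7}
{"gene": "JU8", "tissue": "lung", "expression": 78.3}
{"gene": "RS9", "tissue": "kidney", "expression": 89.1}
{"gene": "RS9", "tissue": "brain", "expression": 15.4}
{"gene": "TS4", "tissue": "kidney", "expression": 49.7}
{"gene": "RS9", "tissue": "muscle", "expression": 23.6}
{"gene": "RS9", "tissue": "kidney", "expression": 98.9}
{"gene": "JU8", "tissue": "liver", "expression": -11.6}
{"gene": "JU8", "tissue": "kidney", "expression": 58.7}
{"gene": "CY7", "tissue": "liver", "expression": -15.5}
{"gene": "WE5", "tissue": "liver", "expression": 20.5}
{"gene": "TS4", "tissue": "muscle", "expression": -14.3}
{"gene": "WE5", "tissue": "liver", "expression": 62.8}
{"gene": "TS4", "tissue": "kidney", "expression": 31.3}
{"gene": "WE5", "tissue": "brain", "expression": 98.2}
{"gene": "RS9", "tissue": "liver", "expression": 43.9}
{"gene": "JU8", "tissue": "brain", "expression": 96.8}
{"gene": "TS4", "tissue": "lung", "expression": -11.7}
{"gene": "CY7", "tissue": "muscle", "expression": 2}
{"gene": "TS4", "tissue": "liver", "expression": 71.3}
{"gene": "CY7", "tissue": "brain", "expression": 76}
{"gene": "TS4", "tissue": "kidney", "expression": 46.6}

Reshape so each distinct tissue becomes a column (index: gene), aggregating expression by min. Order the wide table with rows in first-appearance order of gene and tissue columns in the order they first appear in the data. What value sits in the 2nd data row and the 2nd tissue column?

With rows in first-appearance order of gene, row 2 is gene=WE5. tissue columns in first-appearance order: kidney, lung, brain, liver, muscle; column 2 is lung.
Long rows with gene=WE5, tissue=lung: min(87.3, -0.9, 71.6) = -0.9.

-0.9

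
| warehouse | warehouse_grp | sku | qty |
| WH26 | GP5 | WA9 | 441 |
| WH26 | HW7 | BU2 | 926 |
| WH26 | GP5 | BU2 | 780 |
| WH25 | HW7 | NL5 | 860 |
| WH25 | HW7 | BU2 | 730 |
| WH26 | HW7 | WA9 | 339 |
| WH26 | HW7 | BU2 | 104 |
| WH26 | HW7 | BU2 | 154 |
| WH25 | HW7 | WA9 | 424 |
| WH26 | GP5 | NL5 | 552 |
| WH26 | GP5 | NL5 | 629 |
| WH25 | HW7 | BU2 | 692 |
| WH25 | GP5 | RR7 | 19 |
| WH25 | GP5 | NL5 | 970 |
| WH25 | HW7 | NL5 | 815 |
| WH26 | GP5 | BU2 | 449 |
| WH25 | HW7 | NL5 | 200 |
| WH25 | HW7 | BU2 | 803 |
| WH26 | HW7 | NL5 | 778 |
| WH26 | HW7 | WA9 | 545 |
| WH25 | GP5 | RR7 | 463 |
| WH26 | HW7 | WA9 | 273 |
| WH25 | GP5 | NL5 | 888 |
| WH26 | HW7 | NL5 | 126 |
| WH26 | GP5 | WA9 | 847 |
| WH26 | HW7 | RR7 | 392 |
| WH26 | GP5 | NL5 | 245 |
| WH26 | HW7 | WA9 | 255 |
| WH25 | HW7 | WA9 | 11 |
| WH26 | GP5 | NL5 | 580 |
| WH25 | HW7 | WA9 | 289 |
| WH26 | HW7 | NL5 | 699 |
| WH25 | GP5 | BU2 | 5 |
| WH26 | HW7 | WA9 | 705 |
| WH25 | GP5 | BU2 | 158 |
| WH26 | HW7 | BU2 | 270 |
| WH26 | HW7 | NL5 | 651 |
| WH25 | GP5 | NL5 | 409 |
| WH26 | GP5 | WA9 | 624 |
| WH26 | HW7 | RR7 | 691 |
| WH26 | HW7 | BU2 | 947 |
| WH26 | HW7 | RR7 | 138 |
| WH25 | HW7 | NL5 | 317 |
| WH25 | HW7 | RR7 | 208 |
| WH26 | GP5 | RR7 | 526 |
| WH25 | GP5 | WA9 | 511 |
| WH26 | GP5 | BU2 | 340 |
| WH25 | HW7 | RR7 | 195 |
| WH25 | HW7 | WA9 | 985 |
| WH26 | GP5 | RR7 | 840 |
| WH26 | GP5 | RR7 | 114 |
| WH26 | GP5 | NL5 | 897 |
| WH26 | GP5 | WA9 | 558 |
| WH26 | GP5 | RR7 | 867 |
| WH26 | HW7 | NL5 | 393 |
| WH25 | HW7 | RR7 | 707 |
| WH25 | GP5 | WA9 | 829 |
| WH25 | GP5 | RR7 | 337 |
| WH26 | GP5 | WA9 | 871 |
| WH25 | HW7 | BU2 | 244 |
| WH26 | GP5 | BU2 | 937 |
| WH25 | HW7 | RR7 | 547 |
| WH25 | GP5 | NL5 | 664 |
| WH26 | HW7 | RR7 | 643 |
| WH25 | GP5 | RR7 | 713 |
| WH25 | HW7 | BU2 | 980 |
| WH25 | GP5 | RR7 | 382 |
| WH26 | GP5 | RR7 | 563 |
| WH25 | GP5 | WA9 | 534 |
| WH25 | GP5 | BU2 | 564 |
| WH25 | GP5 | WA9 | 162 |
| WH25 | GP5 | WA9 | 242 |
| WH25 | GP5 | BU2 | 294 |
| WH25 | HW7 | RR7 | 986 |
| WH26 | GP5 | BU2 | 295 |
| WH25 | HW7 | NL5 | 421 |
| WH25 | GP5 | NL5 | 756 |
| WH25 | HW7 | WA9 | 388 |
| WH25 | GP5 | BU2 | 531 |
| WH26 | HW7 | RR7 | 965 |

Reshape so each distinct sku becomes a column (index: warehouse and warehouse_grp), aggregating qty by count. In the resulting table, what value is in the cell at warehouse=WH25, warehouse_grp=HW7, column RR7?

Rows with warehouse=WH25, warehouse_grp=HW7 and sku=RR7: qty values are 208, 195, 707, 547, 986.
5 rows match — count = 5.

5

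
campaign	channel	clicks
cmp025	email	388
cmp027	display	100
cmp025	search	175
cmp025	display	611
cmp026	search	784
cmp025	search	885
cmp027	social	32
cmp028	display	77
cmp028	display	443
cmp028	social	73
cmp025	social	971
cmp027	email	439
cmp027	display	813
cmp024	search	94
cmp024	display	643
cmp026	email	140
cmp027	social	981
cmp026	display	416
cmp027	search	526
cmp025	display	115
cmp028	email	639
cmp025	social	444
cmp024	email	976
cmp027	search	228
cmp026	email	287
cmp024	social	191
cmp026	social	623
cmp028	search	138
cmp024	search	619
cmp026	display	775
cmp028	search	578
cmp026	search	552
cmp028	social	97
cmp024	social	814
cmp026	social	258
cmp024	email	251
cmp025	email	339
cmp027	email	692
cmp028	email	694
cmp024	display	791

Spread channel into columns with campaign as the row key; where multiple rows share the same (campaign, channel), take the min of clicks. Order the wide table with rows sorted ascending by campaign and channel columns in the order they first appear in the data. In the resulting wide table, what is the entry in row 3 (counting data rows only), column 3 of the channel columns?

552

With rows sorted ascending by campaign, row 3 is campaign=cmp026. channel columns in first-appearance order: email, display, search, social; column 3 is search.
Long rows with campaign=cmp026, channel=search: min(784, 552) = 552.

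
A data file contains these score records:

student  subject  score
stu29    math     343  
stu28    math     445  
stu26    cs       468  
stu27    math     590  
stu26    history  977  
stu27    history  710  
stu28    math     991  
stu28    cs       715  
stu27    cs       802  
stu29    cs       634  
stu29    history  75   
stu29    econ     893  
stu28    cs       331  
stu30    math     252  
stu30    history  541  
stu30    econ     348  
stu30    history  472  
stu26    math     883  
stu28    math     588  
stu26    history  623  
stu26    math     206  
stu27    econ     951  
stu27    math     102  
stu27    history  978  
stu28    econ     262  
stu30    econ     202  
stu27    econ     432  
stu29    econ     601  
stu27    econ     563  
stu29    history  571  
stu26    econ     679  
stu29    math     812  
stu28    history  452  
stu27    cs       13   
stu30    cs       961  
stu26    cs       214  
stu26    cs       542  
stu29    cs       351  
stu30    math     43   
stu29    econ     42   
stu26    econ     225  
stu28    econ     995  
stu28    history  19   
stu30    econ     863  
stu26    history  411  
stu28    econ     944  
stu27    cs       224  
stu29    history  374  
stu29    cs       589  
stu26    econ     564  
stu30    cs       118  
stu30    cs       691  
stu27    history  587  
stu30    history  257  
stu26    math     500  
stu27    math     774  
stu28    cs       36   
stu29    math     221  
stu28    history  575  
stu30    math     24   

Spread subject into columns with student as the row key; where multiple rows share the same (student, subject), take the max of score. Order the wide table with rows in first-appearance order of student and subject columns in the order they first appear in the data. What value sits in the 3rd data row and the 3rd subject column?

977

With rows in first-appearance order of student, row 3 is student=stu26. subject columns in first-appearance order: math, cs, history, econ; column 3 is history.
Long rows with student=stu26, subject=history: max(977, 623, 411) = 977.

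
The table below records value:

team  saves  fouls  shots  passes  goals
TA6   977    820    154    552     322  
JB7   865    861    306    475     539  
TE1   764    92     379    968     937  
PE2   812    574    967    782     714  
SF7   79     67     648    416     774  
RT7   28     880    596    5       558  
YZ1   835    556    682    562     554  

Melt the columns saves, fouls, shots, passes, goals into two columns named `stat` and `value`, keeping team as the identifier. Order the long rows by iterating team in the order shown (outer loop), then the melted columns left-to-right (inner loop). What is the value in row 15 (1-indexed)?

35 rows total (7 × 5). Row 15: index ⌊(15-1)/5⌋ = 2 into team → TE1; (15-1) mod 5 = 4 into the melted columns → goals.
So row 15 is (TE1, goals, 937); value = 937.

937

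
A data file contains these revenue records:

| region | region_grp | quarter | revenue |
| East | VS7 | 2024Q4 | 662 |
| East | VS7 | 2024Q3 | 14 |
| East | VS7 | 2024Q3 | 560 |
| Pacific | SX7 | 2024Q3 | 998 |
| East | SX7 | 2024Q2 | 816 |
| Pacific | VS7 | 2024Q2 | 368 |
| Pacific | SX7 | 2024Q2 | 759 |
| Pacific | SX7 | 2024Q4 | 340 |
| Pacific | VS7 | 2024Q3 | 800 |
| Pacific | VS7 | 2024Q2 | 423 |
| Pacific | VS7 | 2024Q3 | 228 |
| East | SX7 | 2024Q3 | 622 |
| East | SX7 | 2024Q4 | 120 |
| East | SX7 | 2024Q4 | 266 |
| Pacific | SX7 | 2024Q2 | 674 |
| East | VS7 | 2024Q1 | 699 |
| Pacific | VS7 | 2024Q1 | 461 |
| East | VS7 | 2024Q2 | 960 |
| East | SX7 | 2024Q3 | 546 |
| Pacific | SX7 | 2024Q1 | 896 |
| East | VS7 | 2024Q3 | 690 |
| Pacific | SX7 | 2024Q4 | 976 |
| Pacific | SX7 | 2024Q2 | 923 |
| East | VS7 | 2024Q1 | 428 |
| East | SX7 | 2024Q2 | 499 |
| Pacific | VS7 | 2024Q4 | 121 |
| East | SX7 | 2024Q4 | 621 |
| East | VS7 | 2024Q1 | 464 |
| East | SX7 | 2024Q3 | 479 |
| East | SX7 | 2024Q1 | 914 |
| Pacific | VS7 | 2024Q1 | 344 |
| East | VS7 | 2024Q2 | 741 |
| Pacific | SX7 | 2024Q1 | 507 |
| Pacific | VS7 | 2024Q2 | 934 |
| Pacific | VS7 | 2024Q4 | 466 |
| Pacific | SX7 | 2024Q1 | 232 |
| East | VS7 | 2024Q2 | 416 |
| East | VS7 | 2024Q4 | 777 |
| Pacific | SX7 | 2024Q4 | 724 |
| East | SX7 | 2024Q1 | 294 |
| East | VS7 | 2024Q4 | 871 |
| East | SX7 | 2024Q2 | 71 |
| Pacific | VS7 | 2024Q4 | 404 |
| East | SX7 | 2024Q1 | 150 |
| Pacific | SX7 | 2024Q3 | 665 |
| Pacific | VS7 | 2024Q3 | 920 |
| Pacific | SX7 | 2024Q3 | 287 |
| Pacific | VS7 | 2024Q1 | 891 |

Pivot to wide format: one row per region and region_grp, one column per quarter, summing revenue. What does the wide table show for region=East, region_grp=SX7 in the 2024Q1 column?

Rows with region=East, region_grp=SX7 and quarter=2024Q1: revenue values are 914, 294, 150.
914 + 294 + 150 = 1358.

1358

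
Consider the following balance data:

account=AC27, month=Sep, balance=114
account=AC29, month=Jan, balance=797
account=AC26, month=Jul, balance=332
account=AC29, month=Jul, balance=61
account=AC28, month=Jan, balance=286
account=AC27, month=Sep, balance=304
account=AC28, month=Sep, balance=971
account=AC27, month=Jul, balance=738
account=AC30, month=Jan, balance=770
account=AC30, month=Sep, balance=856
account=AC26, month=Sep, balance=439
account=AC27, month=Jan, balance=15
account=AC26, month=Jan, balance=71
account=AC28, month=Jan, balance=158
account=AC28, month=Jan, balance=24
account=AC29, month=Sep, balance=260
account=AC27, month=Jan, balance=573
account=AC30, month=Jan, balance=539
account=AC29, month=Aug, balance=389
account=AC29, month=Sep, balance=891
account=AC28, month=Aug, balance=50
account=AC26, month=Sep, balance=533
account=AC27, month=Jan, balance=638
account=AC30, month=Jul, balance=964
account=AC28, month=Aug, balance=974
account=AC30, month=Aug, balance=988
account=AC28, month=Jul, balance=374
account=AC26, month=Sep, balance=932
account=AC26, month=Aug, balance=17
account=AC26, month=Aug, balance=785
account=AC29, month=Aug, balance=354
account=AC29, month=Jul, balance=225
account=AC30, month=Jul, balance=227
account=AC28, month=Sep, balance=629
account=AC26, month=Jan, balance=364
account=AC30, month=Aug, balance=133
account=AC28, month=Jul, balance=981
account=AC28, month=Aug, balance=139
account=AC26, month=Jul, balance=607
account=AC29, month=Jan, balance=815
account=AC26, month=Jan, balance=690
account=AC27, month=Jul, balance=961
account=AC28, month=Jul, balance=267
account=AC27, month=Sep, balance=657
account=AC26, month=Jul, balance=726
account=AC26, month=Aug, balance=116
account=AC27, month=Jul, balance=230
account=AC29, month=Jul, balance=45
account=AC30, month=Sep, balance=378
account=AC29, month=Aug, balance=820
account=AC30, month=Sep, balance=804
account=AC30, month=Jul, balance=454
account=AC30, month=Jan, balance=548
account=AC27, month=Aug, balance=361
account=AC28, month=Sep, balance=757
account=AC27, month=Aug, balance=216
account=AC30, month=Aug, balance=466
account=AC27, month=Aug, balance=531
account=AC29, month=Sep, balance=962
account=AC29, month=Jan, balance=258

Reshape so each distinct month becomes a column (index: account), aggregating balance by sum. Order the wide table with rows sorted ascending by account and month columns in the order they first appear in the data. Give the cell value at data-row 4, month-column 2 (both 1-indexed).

1870

With rows sorted ascending by account, row 4 is account=AC29. month columns in first-appearance order: Sep, Jan, Jul, Aug; column 2 is Jan.
Long rows with account=AC29, month=Jan: 797 + 815 + 258 = 1870.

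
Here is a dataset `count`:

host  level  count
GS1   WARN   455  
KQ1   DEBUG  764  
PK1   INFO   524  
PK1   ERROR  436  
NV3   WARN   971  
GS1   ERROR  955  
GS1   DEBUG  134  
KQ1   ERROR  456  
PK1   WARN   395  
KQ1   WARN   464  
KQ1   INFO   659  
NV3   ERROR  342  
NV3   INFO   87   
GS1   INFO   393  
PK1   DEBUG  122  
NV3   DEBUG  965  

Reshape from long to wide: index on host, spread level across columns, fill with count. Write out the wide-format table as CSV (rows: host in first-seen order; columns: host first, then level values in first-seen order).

Columns: host plus the 4 distinct level values (WARN, DEBUG, INFO, ERROR).
For example, row GS1 column WARN takes count=455 from the long row (GS1, WARN).

host,WARN,DEBUG,INFO,ERROR
GS1,455,134,393,955
KQ1,464,764,659,456
PK1,395,122,524,436
NV3,971,965,87,342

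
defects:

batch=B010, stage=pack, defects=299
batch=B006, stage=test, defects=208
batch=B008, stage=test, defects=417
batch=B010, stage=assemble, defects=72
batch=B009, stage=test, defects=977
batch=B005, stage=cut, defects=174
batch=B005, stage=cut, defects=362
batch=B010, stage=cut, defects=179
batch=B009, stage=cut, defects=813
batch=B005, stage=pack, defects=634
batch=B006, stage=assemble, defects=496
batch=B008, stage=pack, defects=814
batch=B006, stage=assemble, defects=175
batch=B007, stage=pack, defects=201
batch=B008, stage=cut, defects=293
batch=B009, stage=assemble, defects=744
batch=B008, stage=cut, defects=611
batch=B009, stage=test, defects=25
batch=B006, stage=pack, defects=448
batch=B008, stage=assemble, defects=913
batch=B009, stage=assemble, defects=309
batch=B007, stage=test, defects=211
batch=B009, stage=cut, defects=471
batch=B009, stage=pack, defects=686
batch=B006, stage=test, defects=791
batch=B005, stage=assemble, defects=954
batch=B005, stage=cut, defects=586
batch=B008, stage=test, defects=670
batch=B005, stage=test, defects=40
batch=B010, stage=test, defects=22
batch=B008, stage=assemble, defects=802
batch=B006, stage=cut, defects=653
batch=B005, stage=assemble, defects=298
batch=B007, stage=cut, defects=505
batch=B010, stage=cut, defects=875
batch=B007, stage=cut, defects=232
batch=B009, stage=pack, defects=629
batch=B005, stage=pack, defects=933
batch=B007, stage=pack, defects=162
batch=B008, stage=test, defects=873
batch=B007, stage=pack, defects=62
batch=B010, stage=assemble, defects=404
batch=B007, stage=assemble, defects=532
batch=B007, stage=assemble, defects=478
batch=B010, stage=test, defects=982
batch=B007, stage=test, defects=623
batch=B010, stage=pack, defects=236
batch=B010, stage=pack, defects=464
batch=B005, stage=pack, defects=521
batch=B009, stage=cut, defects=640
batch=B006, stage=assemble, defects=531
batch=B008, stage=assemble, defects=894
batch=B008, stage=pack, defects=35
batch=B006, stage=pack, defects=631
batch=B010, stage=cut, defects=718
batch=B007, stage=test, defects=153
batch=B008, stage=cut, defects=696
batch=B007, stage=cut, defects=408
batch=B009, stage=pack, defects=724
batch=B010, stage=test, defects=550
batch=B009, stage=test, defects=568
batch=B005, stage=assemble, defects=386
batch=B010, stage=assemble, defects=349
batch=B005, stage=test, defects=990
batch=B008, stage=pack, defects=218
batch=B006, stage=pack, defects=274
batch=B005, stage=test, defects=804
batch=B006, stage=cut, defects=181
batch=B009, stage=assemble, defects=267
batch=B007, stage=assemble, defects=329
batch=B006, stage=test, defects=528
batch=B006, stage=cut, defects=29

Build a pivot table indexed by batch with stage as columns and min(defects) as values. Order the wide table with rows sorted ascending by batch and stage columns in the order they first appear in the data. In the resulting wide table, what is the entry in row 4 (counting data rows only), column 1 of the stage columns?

With rows sorted ascending by batch, row 4 is batch=B008. stage columns in first-appearance order: pack, test, assemble, cut; column 1 is pack.
Long rows with batch=B008, stage=pack: min(814, 35, 218) = 35.

35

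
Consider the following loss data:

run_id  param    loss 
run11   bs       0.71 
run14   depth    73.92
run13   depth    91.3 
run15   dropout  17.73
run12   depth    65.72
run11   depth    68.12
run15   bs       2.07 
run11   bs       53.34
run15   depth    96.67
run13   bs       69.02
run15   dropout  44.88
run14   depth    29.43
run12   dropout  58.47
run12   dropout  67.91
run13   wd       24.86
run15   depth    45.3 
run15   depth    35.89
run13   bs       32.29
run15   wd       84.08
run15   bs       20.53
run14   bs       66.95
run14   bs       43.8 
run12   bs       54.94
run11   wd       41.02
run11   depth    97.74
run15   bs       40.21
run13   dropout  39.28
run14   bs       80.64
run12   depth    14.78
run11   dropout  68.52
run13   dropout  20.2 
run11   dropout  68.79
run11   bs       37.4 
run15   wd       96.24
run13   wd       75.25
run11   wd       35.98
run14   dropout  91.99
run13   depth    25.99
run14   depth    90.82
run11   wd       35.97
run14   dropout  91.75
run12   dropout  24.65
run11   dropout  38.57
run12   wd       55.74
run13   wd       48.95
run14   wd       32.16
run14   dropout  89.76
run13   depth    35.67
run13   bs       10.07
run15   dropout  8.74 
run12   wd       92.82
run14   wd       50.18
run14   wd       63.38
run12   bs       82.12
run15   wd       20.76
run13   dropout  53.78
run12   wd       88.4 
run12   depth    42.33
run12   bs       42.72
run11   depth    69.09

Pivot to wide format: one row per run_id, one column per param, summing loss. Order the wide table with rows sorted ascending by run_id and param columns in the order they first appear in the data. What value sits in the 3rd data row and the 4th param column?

149.06

With rows sorted ascending by run_id, row 3 is run_id=run13. param columns in first-appearance order: bs, depth, dropout, wd; column 4 is wd.
Long rows with run_id=run13, param=wd: 24.86 + 75.25 + 48.95 = 149.06.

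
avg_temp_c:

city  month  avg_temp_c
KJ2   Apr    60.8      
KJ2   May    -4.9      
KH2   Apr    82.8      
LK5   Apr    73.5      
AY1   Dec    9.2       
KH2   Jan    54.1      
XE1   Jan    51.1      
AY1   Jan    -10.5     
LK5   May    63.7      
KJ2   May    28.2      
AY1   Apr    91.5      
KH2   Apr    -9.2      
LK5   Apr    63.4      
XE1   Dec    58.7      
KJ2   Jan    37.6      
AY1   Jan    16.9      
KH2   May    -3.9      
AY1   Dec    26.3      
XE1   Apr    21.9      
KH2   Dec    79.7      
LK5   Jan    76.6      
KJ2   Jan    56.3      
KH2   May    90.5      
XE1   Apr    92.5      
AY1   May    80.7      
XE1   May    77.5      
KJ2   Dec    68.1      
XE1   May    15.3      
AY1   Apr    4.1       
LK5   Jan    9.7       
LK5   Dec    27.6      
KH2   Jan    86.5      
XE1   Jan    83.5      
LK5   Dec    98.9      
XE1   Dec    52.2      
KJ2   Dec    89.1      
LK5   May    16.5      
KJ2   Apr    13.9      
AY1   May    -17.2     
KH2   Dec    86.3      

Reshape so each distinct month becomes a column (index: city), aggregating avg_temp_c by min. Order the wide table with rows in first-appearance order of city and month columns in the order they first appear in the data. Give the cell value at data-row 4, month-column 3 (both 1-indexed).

9.2

With rows in first-appearance order of city, row 4 is city=AY1. month columns in first-appearance order: Apr, May, Dec, Jan; column 3 is Dec.
Long rows with city=AY1, month=Dec: min(9.2, 26.3) = 9.2.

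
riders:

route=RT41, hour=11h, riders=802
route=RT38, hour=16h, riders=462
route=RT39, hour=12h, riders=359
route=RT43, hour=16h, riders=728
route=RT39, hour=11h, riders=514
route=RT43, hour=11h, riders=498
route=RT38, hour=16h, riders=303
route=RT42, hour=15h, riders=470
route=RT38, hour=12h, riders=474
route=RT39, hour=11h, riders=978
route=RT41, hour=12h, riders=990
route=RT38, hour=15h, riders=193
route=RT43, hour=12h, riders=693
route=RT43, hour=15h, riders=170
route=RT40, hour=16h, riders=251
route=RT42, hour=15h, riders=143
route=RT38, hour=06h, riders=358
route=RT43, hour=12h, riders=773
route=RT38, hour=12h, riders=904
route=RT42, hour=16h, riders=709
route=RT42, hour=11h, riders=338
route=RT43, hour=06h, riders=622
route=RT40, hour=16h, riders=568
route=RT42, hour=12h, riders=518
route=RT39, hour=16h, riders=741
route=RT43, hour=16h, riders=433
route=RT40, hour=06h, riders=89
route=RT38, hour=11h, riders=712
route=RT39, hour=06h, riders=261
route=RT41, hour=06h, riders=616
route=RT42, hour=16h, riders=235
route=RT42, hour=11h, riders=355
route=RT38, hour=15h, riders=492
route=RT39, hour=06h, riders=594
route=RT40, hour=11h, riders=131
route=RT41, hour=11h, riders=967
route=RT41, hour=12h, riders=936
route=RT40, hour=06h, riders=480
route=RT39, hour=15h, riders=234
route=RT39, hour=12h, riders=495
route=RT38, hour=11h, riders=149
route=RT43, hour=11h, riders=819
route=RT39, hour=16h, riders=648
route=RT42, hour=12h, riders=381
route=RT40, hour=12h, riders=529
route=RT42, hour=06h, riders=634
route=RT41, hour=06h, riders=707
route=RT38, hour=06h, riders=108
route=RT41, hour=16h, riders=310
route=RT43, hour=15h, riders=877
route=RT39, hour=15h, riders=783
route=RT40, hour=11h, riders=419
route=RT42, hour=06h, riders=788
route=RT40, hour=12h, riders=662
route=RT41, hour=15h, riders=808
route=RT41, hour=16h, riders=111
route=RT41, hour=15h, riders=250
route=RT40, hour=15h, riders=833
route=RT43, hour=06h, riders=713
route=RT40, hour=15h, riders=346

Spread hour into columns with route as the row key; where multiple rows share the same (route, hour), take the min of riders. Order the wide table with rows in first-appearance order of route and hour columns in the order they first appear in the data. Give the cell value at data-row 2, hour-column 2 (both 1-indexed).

With rows in first-appearance order of route, row 2 is route=RT38. hour columns in first-appearance order: 11h, 16h, 12h, 15h, 06h; column 2 is 16h.
Long rows with route=RT38, hour=16h: min(462, 303) = 303.

303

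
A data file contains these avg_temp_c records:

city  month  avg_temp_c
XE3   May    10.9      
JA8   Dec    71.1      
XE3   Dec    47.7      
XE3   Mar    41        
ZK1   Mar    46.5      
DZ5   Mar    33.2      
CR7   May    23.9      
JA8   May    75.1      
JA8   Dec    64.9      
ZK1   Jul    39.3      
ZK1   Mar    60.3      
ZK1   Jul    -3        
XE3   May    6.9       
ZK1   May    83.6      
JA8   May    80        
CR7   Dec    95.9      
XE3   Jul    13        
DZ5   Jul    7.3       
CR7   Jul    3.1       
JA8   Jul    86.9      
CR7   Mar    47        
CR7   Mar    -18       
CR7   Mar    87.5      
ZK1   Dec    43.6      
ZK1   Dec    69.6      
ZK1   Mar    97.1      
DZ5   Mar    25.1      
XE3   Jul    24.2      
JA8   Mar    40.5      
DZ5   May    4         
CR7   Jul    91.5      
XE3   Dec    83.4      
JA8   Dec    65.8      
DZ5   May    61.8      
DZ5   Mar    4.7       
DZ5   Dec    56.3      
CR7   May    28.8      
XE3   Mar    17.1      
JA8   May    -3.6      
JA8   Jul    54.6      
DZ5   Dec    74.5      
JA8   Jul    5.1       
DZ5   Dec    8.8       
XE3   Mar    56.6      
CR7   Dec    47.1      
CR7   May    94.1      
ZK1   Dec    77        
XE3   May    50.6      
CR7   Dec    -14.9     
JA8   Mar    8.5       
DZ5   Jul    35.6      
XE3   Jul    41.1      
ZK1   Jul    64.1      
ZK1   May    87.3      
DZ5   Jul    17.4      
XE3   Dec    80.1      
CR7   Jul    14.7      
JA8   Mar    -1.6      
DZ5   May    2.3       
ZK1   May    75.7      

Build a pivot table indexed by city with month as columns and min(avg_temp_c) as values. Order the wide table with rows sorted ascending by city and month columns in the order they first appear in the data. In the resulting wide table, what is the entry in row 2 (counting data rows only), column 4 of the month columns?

7.3

With rows sorted ascending by city, row 2 is city=DZ5. month columns in first-appearance order: May, Dec, Mar, Jul; column 4 is Jul.
Long rows with city=DZ5, month=Jul: min(7.3, 35.6, 17.4) = 7.3.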